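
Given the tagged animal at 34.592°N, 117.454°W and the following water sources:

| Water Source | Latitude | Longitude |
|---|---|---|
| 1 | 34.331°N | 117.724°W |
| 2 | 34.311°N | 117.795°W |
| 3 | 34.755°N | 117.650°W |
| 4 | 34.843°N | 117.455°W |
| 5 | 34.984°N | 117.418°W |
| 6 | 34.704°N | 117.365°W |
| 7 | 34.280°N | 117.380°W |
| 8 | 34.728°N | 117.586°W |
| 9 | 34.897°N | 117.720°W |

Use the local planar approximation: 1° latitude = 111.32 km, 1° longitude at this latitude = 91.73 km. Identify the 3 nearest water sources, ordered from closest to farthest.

Distances from 34.592°N, 117.454°W:
1: √((-0.261·111.32)² + (-0.270·91.73)²) = √(844.16513 + 613.40924) = 38.178 km
2: √((-0.281·111.32)² + (-0.341·91.73)²) = √(978.49596 + 978.43402) = 44.237 km
3: √((0.163·111.32)² + (-0.196·91.73)²) = √(329.24683 + 323.24732) = 25.544 km
4: √((0.251·111.32)² + (-0.001·91.73)²) = √(780.71736 + 0.00841) = 27.941 km
5: √((0.392·111.32)² + (0.036·91.73)²) = √(1904.22617 + 10.90505) = 43.762 km
6: √((0.112·111.32)² + (0.089·91.73)²) = √(155.44703 + 66.65041) = 14.903 km
7: √((-0.312·111.32)² + (0.074·91.73)²) = √(1206.30071 + 46.07722) = 35.389 km
8: √((0.136·111.32)² + (-0.132·91.73)²) = √(229.20507 + 146.61238) = 19.386 km
9: √((0.305·111.32)² + (-0.266·91.73)²) = √(1152.77905 + 595.36878) = 41.811 km
Sorted: 6 (14.903 km) < 8 (19.386 km) < 3 (25.544 km) < 4 (27.941 km) < 7 (35.389 km) < …

6, 8, 3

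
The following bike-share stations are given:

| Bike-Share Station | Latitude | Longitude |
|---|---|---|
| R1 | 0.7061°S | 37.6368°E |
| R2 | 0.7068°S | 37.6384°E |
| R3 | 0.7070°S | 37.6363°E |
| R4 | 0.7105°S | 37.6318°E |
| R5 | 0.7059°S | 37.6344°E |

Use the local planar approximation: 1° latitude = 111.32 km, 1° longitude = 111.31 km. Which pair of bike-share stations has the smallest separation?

Pairwise distances:
R1–R2: √((-0.0007·111.32)² + (0.0016·111.31)²) = √(0.006072 + 0.031718) = 0.1944 km
R1–R3: √((-0.0009·111.32)² + (-0.0005·111.31)²) = √(0.010038 + 0.003097) = 0.1146 km
R1–R4: √((-0.0044·111.32)² + (-0.0050·111.31)²) = √(0.239912 + 0.309748) = 0.7414 km
R1–R5: √((0.0002·111.32)² + (-0.0024·111.31)²) = √(0.000496 + 0.071366) = 0.2681 km
R2–R3: √((-0.0002·111.32)² + (-0.0021·111.31)²) = √(0.000496 + 0.054640) = 0.2348 km
R2–R4: √((-0.0037·111.32)² + (-0.0066·111.31)²) = √(0.169648 + 0.539705) = 0.8422 km
R2–R5: √((0.0009·111.32)² + (-0.0040·111.31)²) = √(0.010038 + 0.198239) = 0.4564 km
R3–R4: √((-0.0035·111.32)² + (-0.0045·111.31)²) = √(0.151804 + 0.250896) = 0.6346 km
R3–R5: √((0.0011·111.32)² + (-0.0019·111.31)²) = √(0.014994 + 0.044728) = 0.2444 km
R4–R5: √((0.0046·111.32)² + (0.0026·111.31)²) = √(0.262218 + 0.083756) = 0.5882 km
Closest pair: R1–R3 at 0.1146 km.

R1 and R3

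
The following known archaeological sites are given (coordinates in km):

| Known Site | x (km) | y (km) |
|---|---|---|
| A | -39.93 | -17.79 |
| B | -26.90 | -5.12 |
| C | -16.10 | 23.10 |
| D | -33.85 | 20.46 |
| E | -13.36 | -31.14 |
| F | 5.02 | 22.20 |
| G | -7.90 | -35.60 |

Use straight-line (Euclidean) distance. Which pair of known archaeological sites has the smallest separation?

E and G

Pairwise distances:
A–B: 18.17 km
A–C: 47.33 km
A–D: 38.73 km
A–E: 29.74 km
A–F: 60.16 km
A–G: 36.65 km
B–C: 30.22 km
B–D: 26.51 km
B–E: 29.33 km
B–F: 42.02 km
B–G: 35.92 km
C–D: 17.95 km
C–E: 54.31 km
C–F: 21.14 km
C–G: 59.27 km
D–E: 55.52 km
D–F: 38.91 km
D–G: 61.77 km
E–F: 56.42 km
E–G: 7.05 km
F–G: 59.23 km
Closest pair: E–G at 7.05 km.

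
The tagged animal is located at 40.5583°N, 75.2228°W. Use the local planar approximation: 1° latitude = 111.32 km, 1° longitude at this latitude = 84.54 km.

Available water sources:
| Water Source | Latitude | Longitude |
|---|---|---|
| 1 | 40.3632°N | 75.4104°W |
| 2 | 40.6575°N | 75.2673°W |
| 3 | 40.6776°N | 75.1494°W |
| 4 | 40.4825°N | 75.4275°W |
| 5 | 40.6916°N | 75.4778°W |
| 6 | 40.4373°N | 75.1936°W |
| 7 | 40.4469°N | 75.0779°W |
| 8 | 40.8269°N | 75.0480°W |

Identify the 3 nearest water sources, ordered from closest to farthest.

Distances from 40.5583°N, 75.2228°W:
1: √((-0.1951·111.32)² + (-0.1876·84.54)²) = √(471.694632 + 251.530211) = 26.8928 km
2: √((0.0992·111.32)² + (-0.0445·84.54)²) = √(121.946612 + 14.152870) = 11.6662 km
3: √((0.1193·111.32)² + (0.0734·84.54)²) = √(176.371043 + 38.504954) = 14.6586 km
4: √((-0.0758·111.32)² + (-0.2047·84.54)²) = √(71.200789 + 299.474723) = 19.2529 km
5: √((0.1333·111.32)² + (-0.2550·84.54)²) = √(220.194615 + 464.734429) = 26.1711 km
6: √((-0.1210·111.32)² + (0.0292·84.54)²) = √(181.433357 + 6.093828) = 13.6941 km
7: √((-0.1114·111.32)² + (0.1449·84.54)²) = √(153.785991 + 150.058727) = 17.4311 km
8: √((0.2686·111.32)² + (0.1748·84.54)²) = √(894.043010 + 218.377225) = 33.3530 km
Sorted: 2 (11.6662 km) < 6 (13.6941 km) < 3 (14.6586 km) < 7 (17.4311 km) < 4 (19.2529 km) < …

2, 6, 3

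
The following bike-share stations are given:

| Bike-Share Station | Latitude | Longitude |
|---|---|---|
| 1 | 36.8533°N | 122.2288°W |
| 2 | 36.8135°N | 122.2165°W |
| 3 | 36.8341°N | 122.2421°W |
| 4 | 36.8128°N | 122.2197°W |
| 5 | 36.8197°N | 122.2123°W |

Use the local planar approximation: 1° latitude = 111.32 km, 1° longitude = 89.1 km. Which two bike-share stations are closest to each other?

Pairwise distances:
1–2: √((-0.0398·111.32)² + (0.0123·89.1)²) = √(19.629649 + 1.201063) = 4.5641 km
1–3: √((-0.0192·111.32)² + (-0.0133·89.1)²) = √(4.568239 + 1.404296) = 2.4439 km
1–4: √((-0.0405·111.32)² + (0.0091·89.1)²) = √(20.326212 + 0.657413) = 4.5808 km
1–5: √((-0.0336·111.32)² + (0.0165·89.1)²) = √(13.990233 + 2.161341) = 4.0189 km
2–3: √((0.0206·111.32)² + (-0.0256·89.1)²) = √(5.258730 + 5.202779) = 3.2344 km
2–4: √((-0.0007·111.32)² + (-0.0032·89.1)²) = √(0.006072 + 0.081293) = 0.2956 km
2–5: √((0.0062·111.32)² + (0.0042·89.1)²) = √(0.476354 + 0.140041) = 0.7851 km
3–4: √((-0.0213·111.32)² + (0.0224·89.1)²) = √(5.622191 + 3.983377) = 3.0993 km
3–5: √((-0.0144·111.32)² + (0.0298·89.1)²) = √(2.569635 + 7.049981) = 3.1016 km
4–5: √((0.0069·111.32)² + (0.0074·89.1)²) = √(0.589990 + 0.434729) = 1.0123 km
Closest pair: 2–4 at 0.2956 km.

2 and 4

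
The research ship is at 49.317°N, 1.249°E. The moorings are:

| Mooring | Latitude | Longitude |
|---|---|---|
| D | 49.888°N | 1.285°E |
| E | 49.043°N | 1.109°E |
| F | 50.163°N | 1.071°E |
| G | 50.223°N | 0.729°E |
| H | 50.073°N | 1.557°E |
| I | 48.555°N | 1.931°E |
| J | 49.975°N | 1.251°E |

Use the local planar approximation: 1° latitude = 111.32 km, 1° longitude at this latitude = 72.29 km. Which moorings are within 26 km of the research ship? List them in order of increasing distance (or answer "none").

Distances from 49.317°N, 1.249°E:
D: 63.617 km
E: 32.137 km
F: 95.052 km
G: 107.634 km
H: 87.053 km
I: 98.113 km
J: 73.249 km
Threshold 26 km: none within range.

none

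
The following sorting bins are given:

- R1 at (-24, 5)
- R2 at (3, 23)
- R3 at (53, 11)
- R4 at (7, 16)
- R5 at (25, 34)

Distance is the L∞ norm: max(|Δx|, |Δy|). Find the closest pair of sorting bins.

Pairwise distances:
R1–R2: max(|27|, |18|) = 27
R1–R3: max(|77|, |6|) = 77
R1–R4: max(|31|, |11|) = 31
R1–R5: max(|49|, |29|) = 49
R2–R3: max(|50|, |-12|) = 50
R2–R4: max(|4|, |-7|) = 7
R2–R5: max(|22|, |11|) = 22
R3–R4: max(|-46|, |5|) = 46
R3–R5: max(|-28|, |23|) = 28
R4–R5: max(|18|, |18|) = 18
Closest pair: R2–R4 at 7.

R2 and R4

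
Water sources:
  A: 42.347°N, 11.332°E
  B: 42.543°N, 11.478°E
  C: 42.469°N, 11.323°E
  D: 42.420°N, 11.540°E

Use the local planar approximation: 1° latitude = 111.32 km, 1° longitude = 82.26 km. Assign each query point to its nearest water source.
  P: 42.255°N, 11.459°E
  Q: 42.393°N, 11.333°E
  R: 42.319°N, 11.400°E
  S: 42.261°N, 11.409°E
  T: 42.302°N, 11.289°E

P→A; Q→A; R→A; S→A; T→A

P at 42.255°N, 11.459°E:
  A: √((0.092·111.32)² + (-0.127·82.26)²) = √(104.88709 + 109.14023) = 14.630 km
  B: √((0.288·111.32)² + (0.019·82.26)²) = √(1027.85386 + 2.44278) = 32.098 km
  C: √((0.214·111.32)² + (-0.136·82.26)²) = √(567.51055 + 125.15702) = 26.319 km
  D: √((0.165·111.32)² + (0.081·82.26)²) = √(337.37608 + 44.39637) = 19.539 km
  → nearest: A (14.630 km)
Q at 42.393°N, 11.333°E:
  A: √((-0.046·111.32)² + (-0.001·82.26)²) = √(26.22177 + 0.00677) = 5.121 km
  B: √((0.150·111.32)² + (0.145·82.26)²) = √(278.82320 + 142.27003) = 20.521 km
  C: √((0.076·111.32)² + (-0.010·82.26)²) = √(71.57701 + 0.67667) = 8.500 km
  D: √((0.027·111.32)² + (0.207·82.26)²) = √(9.03387 + 289.94665) = 17.291 km
  → nearest: A (5.121 km)
R at 42.319°N, 11.400°E:
  A: √((0.028·111.32)² + (-0.068·82.26)²) = √(9.71544 + 31.28926) = 6.403 km
  B: √((0.224·111.32)² + (0.078·82.26)²) = √(621.78814 + 41.16865) = 25.748 km
  C: √((0.150·111.32)² + (-0.077·82.26)²) = √(278.82320 + 40.11981) = 17.859 km
  D: √((0.101·111.32)² + (0.140·82.26)²) = √(126.41224 + 132.62747) = 16.095 km
  → nearest: A (6.403 km)
S at 42.261°N, 11.409°E:
  A: √((0.086·111.32)² + (-0.077·82.26)²) = √(91.65229 + 40.11981) = 11.479 km
  B: √((0.282·111.32)² + (0.069·82.26)²) = √(985.47273 + 32.21629) = 31.901 km
  C: √((0.208·111.32)² + (-0.086·82.26)²) = √(536.13365 + 50.04657) = 24.211 km
  D: √((0.159·111.32)² + (0.131·82.26)²) = √(313.28575 + 116.12347) = 20.722 km
  → nearest: A (11.479 km)
T at 42.302°N, 11.289°E:
  A: √((0.045·111.32)² + (0.043·82.26)²) = √(25.09409 + 12.51164) = 6.132 km
  B: √((0.241·111.32)² + (0.189·82.26)²) = √(719.74802 + 241.71356) = 31.007 km
  C: √((0.167·111.32)² + (0.034·82.26)²) = √(345.60446 + 7.82231) = 18.800 km
  D: √((0.118·111.32)² + (0.251·82.26)²) = √(172.54819 + 426.30935) = 24.472 km
  → nearest: A (6.132 km)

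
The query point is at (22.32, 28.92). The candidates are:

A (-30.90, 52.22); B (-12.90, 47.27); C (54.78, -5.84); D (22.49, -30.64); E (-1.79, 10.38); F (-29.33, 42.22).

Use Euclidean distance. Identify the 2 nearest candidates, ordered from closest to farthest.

E, B

Distances from (22.32, 28.92):
A: 58.10
B: 39.71
C: 47.56
D: 59.56
E: 30.41
F: 53.33
Sorted: E (30.41) < B (39.71) < C (47.56) < F (53.33) < …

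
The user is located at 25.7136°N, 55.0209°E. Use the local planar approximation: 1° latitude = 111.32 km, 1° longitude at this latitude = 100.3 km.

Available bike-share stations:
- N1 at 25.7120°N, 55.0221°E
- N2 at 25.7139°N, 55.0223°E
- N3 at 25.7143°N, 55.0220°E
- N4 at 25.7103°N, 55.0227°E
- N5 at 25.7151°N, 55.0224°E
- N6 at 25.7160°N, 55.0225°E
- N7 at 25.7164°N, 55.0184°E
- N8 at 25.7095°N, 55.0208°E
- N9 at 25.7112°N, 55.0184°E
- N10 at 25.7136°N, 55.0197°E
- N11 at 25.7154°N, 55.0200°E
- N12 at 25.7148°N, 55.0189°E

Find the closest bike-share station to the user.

N10

Distances from 25.7136°N, 55.0209°E:
N1: 0.2150 km
N2: 0.1443 km
N3: 0.1351 km
N4: 0.4093 km
N5: 0.2248 km
N6: 0.3117 km
N7: 0.4000 km
N8: 0.4565 km
N9: 0.3664 km
N10: 0.1204 km
N11: 0.2198 km
N12: 0.2410 km
Minimum: N10 at 0.1204 km.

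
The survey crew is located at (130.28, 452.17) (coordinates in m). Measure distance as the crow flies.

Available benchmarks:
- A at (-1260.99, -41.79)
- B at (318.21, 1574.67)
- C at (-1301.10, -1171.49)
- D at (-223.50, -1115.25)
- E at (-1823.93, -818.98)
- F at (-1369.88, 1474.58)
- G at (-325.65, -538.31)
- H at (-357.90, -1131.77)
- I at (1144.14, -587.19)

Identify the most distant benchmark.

Distances from (130.28, 452.17):
A: √((-1391.27)² + (-493.96)²) = √(1935632.2129 + 243996.4816) = 1476.36 m
B: √((187.93)² + (1122.50)²) = √(35317.6849 + 1260006.2500) = 1138.12 m
C: √((-1431.38)² + (-1623.66)²) = √(2048848.7044 + 2636271.7956) = 2164.51 m
D: √((-353.78)² + (-1567.42)²) = √(125160.2884 + 2456805.4564) = 1606.85 m
E: √((-1954.21)² + (-1271.15)²) = √(3818936.7241 + 1615822.3225) = 2331.26 m
F: √((-1500.16)² + (1022.41)²) = √(2250480.0256 + 1045322.2081) = 1815.43 m
G: √((-455.93)² + (-990.48)²) = √(207872.1649 + 981050.6304) = 1090.38 m
H: √((-488.18)² + (-1583.94)²) = √(238319.7124 + 2508865.9236) = 1657.46 m
I: √((1013.86)² + (-1039.36)²) = √(1027912.0996 + 1080269.2096) = 1451.96 m
Maximum: E at 2331.26 m.

E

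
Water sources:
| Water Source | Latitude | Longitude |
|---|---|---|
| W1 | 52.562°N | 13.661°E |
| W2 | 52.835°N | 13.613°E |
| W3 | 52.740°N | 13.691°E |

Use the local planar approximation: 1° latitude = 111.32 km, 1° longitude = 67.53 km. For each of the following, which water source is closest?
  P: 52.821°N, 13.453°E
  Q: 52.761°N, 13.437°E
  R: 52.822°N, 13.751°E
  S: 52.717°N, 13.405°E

P at 52.821°N, 13.453°E:
  W1: 32.071 km
  W2: 10.917 km
  W3: 18.429 km
  → nearest: W2 (10.917 km)
Q at 52.761°N, 13.437°E:
  W1: 26.825 km
  W2: 14.461 km
  W3: 17.311 km
  → nearest: W2 (14.461 km)
R at 52.822°N, 13.751°E:
  W1: 29.574 km
  W2: 9.431 km
  W3: 9.987 km
  → nearest: W2 (9.431 km)
S at 52.717°N, 13.405°E:
  W1: 24.425 km
  W2: 19.231 km
  W3: 19.483 km
  → nearest: W2 (19.231 km)

P→W2; Q→W2; R→W2; S→W2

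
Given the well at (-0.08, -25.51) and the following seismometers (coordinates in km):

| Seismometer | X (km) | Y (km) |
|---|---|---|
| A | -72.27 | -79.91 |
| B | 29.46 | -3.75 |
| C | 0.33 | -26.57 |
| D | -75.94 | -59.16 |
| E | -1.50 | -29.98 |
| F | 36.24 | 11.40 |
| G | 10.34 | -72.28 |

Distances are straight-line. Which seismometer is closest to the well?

C

Distances from (-0.08, -25.51):
A: 90.39 km
B: 36.69 km
C: 1.14 km
D: 82.99 km
E: 4.69 km
F: 51.78 km
G: 47.92 km
Minimum: C at 1.14 km.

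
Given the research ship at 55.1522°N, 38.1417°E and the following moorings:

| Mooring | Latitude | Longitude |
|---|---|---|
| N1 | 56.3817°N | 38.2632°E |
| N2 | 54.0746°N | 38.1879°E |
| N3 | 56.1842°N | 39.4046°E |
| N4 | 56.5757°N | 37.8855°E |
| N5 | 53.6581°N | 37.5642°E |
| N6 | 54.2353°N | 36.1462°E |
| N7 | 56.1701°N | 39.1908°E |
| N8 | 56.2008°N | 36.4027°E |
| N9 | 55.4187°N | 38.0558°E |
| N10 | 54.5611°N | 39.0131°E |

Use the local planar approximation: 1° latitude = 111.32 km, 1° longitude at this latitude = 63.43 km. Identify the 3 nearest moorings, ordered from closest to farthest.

N9, N10, N2

Distances from 55.1522°N, 38.1417°E:
N1: 137.0847 km
N2: 119.9942 km
N3: 140.0531 km
N4: 159.2951 km
N5: 170.3092 km
N6: 162.6016 km
N7: 131.4074 km
N8: 160.6022 km
N9: 30.1630 km
N10: 85.9354 km
Sorted: N9 (30.1630 km) < N10 (85.9354 km) < N2 (119.9942 km) < N7 (131.4074 km) < N1 (137.0847 km) < …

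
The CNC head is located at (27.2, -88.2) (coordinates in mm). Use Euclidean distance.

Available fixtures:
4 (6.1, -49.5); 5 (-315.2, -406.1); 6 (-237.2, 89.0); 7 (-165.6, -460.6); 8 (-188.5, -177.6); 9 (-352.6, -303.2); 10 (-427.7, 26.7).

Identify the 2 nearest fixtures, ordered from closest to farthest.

Distances from (27.2, -88.2):
4: √((-21.1)² + (38.7)²) = √(445.210 + 1497.690) = 44.1 mm
5: √((-342.4)² + (-317.9)²) = √(117237.760 + 101060.410) = 467.2 mm
6: √((-264.4)² + (177.2)²) = √(69907.360 + 31399.840) = 318.3 mm
7: √((-192.8)² + (-372.4)²) = √(37171.840 + 138681.760) = 419.3 mm
8: √((-215.7)² + (-89.4)²) = √(46526.490 + 7992.360) = 233.5 mm
9: √((-379.8)² + (-215.0)²) = √(144248.040 + 46225.000) = 436.4 mm
10: √((-454.9)² + (114.9)²) = √(206934.010 + 13202.010) = 469.2 mm
Sorted: 4 (44.1 mm) < 8 (233.5 mm) < 6 (318.3 mm) < 7 (419.3 mm) < …

4, 8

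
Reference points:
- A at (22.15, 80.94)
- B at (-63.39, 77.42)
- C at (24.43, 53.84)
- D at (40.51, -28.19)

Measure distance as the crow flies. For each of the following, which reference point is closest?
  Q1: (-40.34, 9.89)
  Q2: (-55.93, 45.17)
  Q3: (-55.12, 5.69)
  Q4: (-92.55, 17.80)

Q1→B; Q2→B; Q3→B; Q4→B

Q1 at (-40.34, 9.89):
  A: √((62.49)² + (71.05)²) = √(3905.0001 + 5048.1025) = 94.62
  B: √((-23.05)² + (67.53)²) = √(531.3025 + 4560.3009) = 71.36
  C: √((64.77)² + (43.95)²) = √(4195.1529 + 1931.6025) = 78.27
  D: √((80.85)² + (-38.08)²) = √(6536.7225 + 1450.0864) = 89.37
  → nearest: B (71.36)
Q2 at (-55.93, 45.17):
  A: √((78.08)² + (35.77)²) = √(6096.4864 + 1279.4929) = 85.88
  B: √((-7.46)² + (32.25)²) = √(55.6516 + 1040.0625) = 33.10
  C: √((80.36)² + (8.67)²) = √(6457.7296 + 75.1689) = 80.83
  D: √((96.44)² + (-73.36)²) = √(9300.6736 + 5381.6896) = 121.17
  → nearest: B (33.10)
Q3 at (-55.12, 5.69):
  A: √((77.27)² + (75.25)²) = √(5970.6529 + 5662.5625) = 107.86
  B: √((-8.27)² + (71.73)²) = √(68.3929 + 5145.1929) = 72.21
  C: √((79.55)² + (48.15)²) = √(6328.2025 + 2318.4225) = 92.99
  D: √((95.63)² + (-33.88)²) = √(9145.0969 + 1147.8544) = 101.45
  → nearest: B (72.21)
Q4 at (-92.55, 17.80):
  A: √((114.70)² + (63.14)²) = √(13156.0900 + 3986.6596) = 130.93
  B: √((29.16)² + (59.62)²) = √(850.3056 + 3554.5444) = 66.37
  C: √((116.98)² + (36.04)²) = √(13684.3204 + 1298.8816) = 122.41
  D: √((133.06)² + (-45.99)²) = √(17704.9636 + 2115.0801) = 140.78
  → nearest: B (66.37)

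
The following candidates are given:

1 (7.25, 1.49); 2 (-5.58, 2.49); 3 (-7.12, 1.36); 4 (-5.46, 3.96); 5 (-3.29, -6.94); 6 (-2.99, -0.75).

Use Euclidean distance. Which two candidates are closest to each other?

Pairwise distances:
1–2: √((-12.83)² + (1.00)²) = √(164.6089 + 1.0000) = 12.87
1–3: √((-14.37)² + (-0.13)²) = √(206.4969 + 0.0169) = 14.37
1–4: √((-12.71)² + (2.47)²) = √(161.5441 + 6.1009) = 12.95
1–5: √((-10.54)² + (-8.43)²) = √(111.0916 + 71.0649) = 13.50
1–6: √((-10.24)² + (-2.24)²) = √(104.8576 + 5.0176) = 10.48
2–3: √((-1.54)² + (-1.13)²) = √(2.3716 + 1.2769) = 1.91
2–4: √((0.12)² + (1.47)²) = √(0.0144 + 2.1609) = 1.47
2–5: √((2.29)² + (-9.43)²) = √(5.2441 + 88.9249) = 9.70
2–6: √((2.59)² + (-3.24)²) = √(6.7081 + 10.4976) = 4.15
3–4: √((1.66)² + (2.60)²) = √(2.7556 + 6.7600) = 3.08
3–5: √((3.83)² + (-8.30)²) = √(14.6689 + 68.8900) = 9.14
3–6: √((4.13)² + (-2.11)²) = √(17.0569 + 4.4521) = 4.64
4–5: √((2.17)² + (-10.90)²) = √(4.7089 + 118.8100) = 11.11
4–6: √((2.47)² + (-4.71)²) = √(6.1009 + 22.1841) = 5.32
5–6: √((0.30)² + (6.19)²) = √(0.0900 + 38.3161) = 6.20
Closest pair: 2–4 at 1.47.

2 and 4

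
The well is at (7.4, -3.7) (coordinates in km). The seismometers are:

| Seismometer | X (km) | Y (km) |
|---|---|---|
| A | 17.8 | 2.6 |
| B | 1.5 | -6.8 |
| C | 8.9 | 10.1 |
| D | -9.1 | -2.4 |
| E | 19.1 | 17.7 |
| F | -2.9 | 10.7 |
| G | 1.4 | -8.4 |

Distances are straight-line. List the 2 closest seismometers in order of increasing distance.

B, G

Distances from (7.4, -3.7):
A: √((10.4)² + (6.3)²) = √(108.160 + 39.690) = 12.2 km
B: √((-5.9)² + (-3.1)²) = √(34.810 + 9.610) = 6.7 km
C: √((1.5)² + (13.8)²) = √(2.250 + 190.440) = 13.9 km
D: √((-16.5)² + (1.3)²) = √(272.250 + 1.690) = 16.6 km
E: √((11.7)² + (21.4)²) = √(136.890 + 457.960) = 24.4 km
F: √((-10.3)² + (14.4)²) = √(106.090 + 207.360) = 17.7 km
G: √((-6.0)² + (-4.7)²) = √(36.000 + 22.090) = 7.6 km
Sorted: B (6.7 km) < G (7.6 km) < A (12.2 km) < C (13.9 km) < …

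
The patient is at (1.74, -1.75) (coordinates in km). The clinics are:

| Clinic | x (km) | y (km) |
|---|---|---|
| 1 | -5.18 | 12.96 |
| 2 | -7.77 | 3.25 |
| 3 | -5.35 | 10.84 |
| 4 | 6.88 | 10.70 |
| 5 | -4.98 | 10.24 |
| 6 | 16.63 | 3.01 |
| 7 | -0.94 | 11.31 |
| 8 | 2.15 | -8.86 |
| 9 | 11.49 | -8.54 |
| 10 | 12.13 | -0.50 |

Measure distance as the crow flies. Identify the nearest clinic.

8

Distances from (1.74, -1.75):
1: √((-6.92)² + (14.71)²) = √(47.8864 + 216.3841) = 16.26 km
2: √((-9.51)² + (5.00)²) = √(90.4401 + 25.0000) = 10.74 km
3: √((-7.09)² + (12.59)²) = √(50.2681 + 158.5081) = 14.45 km
4: √((5.14)² + (12.45)²) = √(26.4196 + 155.0025) = 13.47 km
5: √((-6.72)² + (11.99)²) = √(45.1584 + 143.7601) = 13.74 km
6: √((14.89)² + (4.76)²) = √(221.7121 + 22.6576) = 15.63 km
7: √((-2.68)² + (13.06)²) = √(7.1824 + 170.5636) = 13.33 km
8: √((0.41)² + (-7.11)²) = √(0.1681 + 50.5521) = 7.12 km
9: √((9.75)² + (-6.79)²) = √(95.0625 + 46.1041) = 11.88 km
10: √((10.39)² + (1.25)²) = √(107.9521 + 1.5625) = 10.46 km
Minimum: 8 at 7.12 km.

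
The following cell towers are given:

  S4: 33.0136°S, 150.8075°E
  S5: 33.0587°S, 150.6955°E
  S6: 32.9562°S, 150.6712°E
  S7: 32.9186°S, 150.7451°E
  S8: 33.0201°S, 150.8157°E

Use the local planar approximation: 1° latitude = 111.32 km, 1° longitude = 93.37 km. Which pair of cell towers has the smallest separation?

Pairwise distances:
S4–S5: √((-0.0451·111.32)² + (-0.1120·93.37)²) = √(25.205742 + 109.358051) = 11.6002 km
S4–S6: √((0.0574·111.32)² + (-0.1363·93.37)²) = √(40.829135 + 161.959501) = 14.2404 km
S4–S7: √((0.0950·111.32)² + (-0.0624·93.37)²) = √(111.839085 + 33.945632) = 12.0741 km
S4–S8: √((-0.0065·111.32)² + (0.0082·93.37)²) = √(0.523568 + 0.586195) = 1.0535 km
S5–S6: √((0.1025·111.32)² + (-0.0243·93.37)²) = √(130.194946 + 5.147866) = 11.6337 km
S5–S7: √((0.1401·111.32)² + (0.0496·93.37)²) = √(243.233095 + 21.447569) = 16.2690 km
S5–S8: √((0.0386·111.32)² + (0.1202·93.37)²) = √(18.463796 + 125.957390) = 12.0175 km
S6–S7: √((0.0376·111.32)² + (0.0739·93.37)²) = √(17.519515 + 47.610593) = 8.0703 km
S6–S8: √((-0.0639·111.32)² + (0.1445·93.37)²) = √(50.599720 + 182.033120) = 15.2523 km
S7–S8: √((-0.1015·111.32)² + (0.0706·93.37)²) = √(127.666949 + 43.453436) = 13.0813 km
Closest pair: S4–S8 at 1.0535 km.

S4 and S8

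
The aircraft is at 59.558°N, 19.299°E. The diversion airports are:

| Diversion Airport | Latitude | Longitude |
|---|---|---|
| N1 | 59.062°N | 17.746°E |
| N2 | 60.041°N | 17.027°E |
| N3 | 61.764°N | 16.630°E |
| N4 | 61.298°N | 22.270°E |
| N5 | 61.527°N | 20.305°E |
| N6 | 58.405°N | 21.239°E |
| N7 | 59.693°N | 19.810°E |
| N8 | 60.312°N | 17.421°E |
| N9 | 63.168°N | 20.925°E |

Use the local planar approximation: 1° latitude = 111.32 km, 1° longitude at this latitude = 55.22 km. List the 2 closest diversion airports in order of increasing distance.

N7, N1

Distances from 59.558°N, 19.299°E:
N1: √((-0.496·111.32)² + (-1.553·55.22)²) = √(3048.66530 + 7354.20473) = 101.994 km
N2: √((0.483·111.32)² + (-2.272·55.22)²) = √(2890.95051 + 15740.17145) = 136.496 km
N3: √((2.206·111.32)² + (-2.669·55.22)²) = √(60305.56789 + 21721.50698) = 286.404 km
N4: √((1.740·111.32)² + (2.971·55.22)²) = √(37518.45033 + 26915.23080) = 253.838 km
N5: √((1.969·111.32)² + (1.006·55.22)²) = √(48043.85279 + 3085.94915) = 226.119 km
N6: √((-1.153·111.32)² + (1.940·55.22)²) = √(16474.22564 + 11476.15128) = 167.184 km
N7: √((0.135·111.32)² + (0.511·55.22)²) = √(225.84680 + 796.22279) = 31.970 km
N8: √((0.754·111.32)² + (-1.878·55.22)²) = √(7045.13123 + 10754.34539) = 133.415 km
N9: √((3.610·111.32)² + (1.626·55.22)²) = √(161495.63897 + 8061.83466) = 411.774 km
Sorted: N7 (31.970 km) < N1 (101.994 km) < N8 (133.415 km) < N2 (136.496 km) < …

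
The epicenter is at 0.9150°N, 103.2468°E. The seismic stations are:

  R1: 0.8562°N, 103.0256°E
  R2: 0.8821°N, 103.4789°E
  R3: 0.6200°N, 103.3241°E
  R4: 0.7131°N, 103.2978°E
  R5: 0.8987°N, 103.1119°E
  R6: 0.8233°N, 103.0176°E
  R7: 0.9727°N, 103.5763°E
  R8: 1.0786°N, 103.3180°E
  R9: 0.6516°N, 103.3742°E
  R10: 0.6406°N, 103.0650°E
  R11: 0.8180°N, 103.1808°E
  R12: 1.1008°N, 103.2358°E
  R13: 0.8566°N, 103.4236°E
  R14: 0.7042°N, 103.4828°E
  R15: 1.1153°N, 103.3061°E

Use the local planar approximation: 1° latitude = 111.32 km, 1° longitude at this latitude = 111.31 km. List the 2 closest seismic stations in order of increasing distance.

R11, R5

Distances from 0.9150°N, 103.2468°E:
R1: √((-0.0588·111.32)² + (-0.2212·111.31)²) = √(42.845089 + 606.231656) = 25.4770 km
R2: √((-0.0329·111.32)² + (0.2321·111.31)²) = √(13.413379 + 667.449860) = 26.0934 km
R3: √((-0.2950·111.32)² + (0.0773·111.31)²) = √(1078.426192 + 74.033342) = 33.9479 km
R4: √((-0.2019·111.32)² + (0.0510·111.31)²) = √(505.148460 + 32.226172) = 23.1813 km
R5: √((-0.0163·111.32)² + (-0.1349·111.31)²) = √(3.292468 + 225.471817) = 15.1250 km
R6: √((-0.0917·111.32)² + (-0.2292·111.31)²) = √(104.204162 + 650.875002) = 27.4787 km
R7: √((0.0577·111.32)² + (0.3295·111.31)²) = √(41.257036 + 1345.176288) = 37.2348 km
R8: √((0.1636·111.32)² + (0.0712·111.31)²) = √(331.675196 + 62.809936) = 19.8616 km
R9: √((-0.2634·111.32)² + (0.1274·111.31)²) = √(859.761387 + 201.097755) = 32.5708 km
R10: √((-0.2744·111.32)² + (-0.1818·111.31)²) = √(933.070823 + 409.502091) = 36.6411 km
R11: √((-0.0970·111.32)² + (-0.0660·111.31)²) = √(116.597668 + 53.970475) = 13.0602 km
R12: √((0.1858·111.32)² + (-0.0110·111.31)²) = √(427.797079 + 1.499180) = 20.7195 km
R13: √((-0.0584·111.32)² + (0.1768·111.31)²) = √(42.264145 + 387.286971) = 20.7256 km
R14: √((-0.2108·111.32)² + (0.2360·111.31)²) = √(550.665171 + 690.068767) = 35.2241 km
R15: √((0.2003·111.32)² + (0.0593·111.31)²) = √(497.173868 + 43.569016) = 23.2539 km
Sorted: R11 (13.0602 km) < R5 (15.1250 km) < R8 (19.8616 km) < R12 (20.7195 km) < …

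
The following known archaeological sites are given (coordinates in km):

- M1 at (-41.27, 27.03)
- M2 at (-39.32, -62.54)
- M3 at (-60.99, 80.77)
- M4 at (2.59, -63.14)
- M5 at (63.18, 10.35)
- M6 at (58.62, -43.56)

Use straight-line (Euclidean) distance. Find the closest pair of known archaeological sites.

Pairwise distances:
M1–M2: √((1.95)² + (-89.57)²) = √(3.8025 + 8022.7849) = 89.59 km
M1–M3: √((-19.72)² + (53.74)²) = √(388.8784 + 2887.9876) = 57.24 km
M1–M4: √((43.86)² + (-90.17)²) = √(1923.6996 + 8130.6289) = 100.27 km
M1–M5: √((104.45)² + (-16.68)²) = √(10909.8025 + 278.2224) = 105.77 km
M1–M6: √((99.89)² + (-70.59)²) = √(9978.0121 + 4982.9481) = 122.32 km
M2–M3: √((-21.67)² + (143.31)²) = √(469.5889 + 20537.7561) = 144.94 km
M2–M4: √((41.91)² + (-0.60)²) = √(1756.4481 + 0.3600) = 41.91 km
M2–M5: √((102.50)² + (72.89)²) = √(10506.2500 + 5312.9521) = 125.77 km
M2–M6: √((97.94)² + (18.98)²) = √(9592.2436 + 360.2404) = 99.76 km
M3–M4: √((63.58)² + (-143.91)²) = √(4042.4164 + 20710.0881) = 157.33 km
M3–M5: √((124.17)² + (-70.42)²) = √(15418.1889 + 4958.9764) = 142.75 km
M3–M6: √((119.61)² + (-124.33)²) = √(14306.5521 + 15457.9489) = 172.52 km
M4–M5: √((60.59)² + (73.49)²) = √(3671.1481 + 5400.7801) = 95.25 km
M4–M6: √((56.03)² + (19.58)²) = √(3139.3609 + 383.3764) = 59.35 km
M5–M6: √((-4.56)² + (-53.91)²) = √(20.7936 + 2906.2881) = 54.10 km
Closest pair: M2–M4 at 41.91 km.

M2 and M4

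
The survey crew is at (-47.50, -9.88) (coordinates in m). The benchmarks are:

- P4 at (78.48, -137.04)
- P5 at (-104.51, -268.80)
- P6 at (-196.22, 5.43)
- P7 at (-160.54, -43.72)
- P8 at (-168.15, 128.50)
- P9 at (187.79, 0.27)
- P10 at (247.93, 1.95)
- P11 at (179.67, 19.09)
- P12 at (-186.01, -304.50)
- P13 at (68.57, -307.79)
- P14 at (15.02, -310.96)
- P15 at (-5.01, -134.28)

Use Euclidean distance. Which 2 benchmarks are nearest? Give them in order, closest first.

P7, P15

Distances from (-47.50, -9.88):
P4: √((125.98)² + (-127.16)²) = √(15870.9604 + 16169.6656) = 179.00 m
P5: √((-57.01)² + (-258.92)²) = √(3250.1401 + 67039.5664) = 265.12 m
P6: √((-148.72)² + (15.31)²) = √(22117.6384 + 234.3961) = 149.51 m
P7: √((-113.04)² + (-33.84)²) = √(12778.0416 + 1145.1456) = 118.00 m
P8: √((-120.65)² + (138.38)²) = √(14556.4225 + 19149.0244) = 183.59 m
P9: √((235.29)² + (10.15)²) = √(55361.3841 + 103.0225) = 235.51 m
P10: √((295.43)² + (11.83)²) = √(87278.8849 + 139.9489) = 295.67 m
P11: √((227.17)² + (28.97)²) = √(51606.2089 + 839.2609) = 229.01 m
P12: √((-138.51)² + (-294.62)²) = √(19185.0201 + 86800.9444) = 325.55 m
P13: √((116.07)² + (-297.91)²) = √(13472.2449 + 88750.3681) = 319.72 m
P14: √((62.52)² + (-301.08)²) = √(3908.7504 + 90649.1664) = 307.50 m
P15: √((42.49)² + (-124.40)²) = √(1805.4001 + 15475.3600) = 131.46 m
Sorted: P7 (118.00 m) < P15 (131.46 m) < P6 (149.51 m) < P4 (179.00 m) < …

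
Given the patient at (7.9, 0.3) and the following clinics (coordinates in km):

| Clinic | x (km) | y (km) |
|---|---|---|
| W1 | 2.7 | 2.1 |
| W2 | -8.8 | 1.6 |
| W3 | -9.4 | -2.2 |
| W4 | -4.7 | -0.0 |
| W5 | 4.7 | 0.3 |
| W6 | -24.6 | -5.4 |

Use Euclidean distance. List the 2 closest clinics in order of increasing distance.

Distances from (7.9, 0.3):
W1: √((-5.2)² + (1.8)²) = √(27.040 + 3.240) = 5.5 km
W2: √((-16.7)² + (1.3)²) = √(278.890 + 1.690) = 16.8 km
W3: √((-17.3)² + (-2.5)²) = √(299.290 + 6.250) = 17.5 km
W4: √((-12.6)² + (-0.3)²) = √(158.760 + 0.090) = 12.6 km
W5: √((-3.2)² + (0.0)²) = √(10.240 + 0.000) = 3.2 km
W6: √((-32.5)² + (-5.7)²) = √(1056.250 + 32.490) = 33.0 km
Sorted: W5 (3.2 km) < W1 (5.5 km) < W4 (12.6 km) < W2 (16.8 km) < …

W5, W1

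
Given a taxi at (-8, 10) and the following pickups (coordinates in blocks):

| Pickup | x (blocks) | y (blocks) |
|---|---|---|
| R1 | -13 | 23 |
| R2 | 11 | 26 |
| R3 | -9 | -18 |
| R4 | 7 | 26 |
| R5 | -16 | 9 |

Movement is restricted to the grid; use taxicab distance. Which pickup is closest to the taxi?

Distances from (-8, 10):
R1: 18 blocks
R2: 35 blocks
R3: 29 blocks
R4: 31 blocks
R5: 9 blocks
Minimum: R5 at 9 blocks.

R5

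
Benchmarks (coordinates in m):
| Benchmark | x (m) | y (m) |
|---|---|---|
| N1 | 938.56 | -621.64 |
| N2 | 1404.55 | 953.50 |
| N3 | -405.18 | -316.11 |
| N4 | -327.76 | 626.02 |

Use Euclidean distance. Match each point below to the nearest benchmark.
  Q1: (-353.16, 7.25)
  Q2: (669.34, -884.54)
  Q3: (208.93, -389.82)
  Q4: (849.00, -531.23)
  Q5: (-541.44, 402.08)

Q1→N3; Q2→N1; Q3→N3; Q4→N1; Q5→N4

Q1 at (-353.16, 7.25):
  N1: 1436.68 m
  N2: 1996.23 m
  N3: 327.52 m
  N4: 619.29 m
  → nearest: N3 (327.52 m)
Q2 at (669.34, -884.54):
  N1: 376.29 m
  N2: 1979.63 m
  N3: 1215.61 m
  N4: 1809.97 m
  → nearest: N1 (376.29 m)
Q3 at (208.93, -389.82):
  N1: 765.57 m
  N2: 1798.34 m
  N3: 618.52 m
  N4: 1148.90 m
  → nearest: N3 (618.52 m)
Q4 at (849.00, -531.23):
  N1: 127.26 m
  N2: 1585.26 m
  N3: 1272.50 m
  N4: 1650.45 m
  → nearest: N1 (127.26 m)
Q5 at (-541.44, 402.08):
  N1: 1799.56 m
  N2: 2022.61 m
  N3: 731.00 m
  N4: 309.53 m
  → nearest: N4 (309.53 m)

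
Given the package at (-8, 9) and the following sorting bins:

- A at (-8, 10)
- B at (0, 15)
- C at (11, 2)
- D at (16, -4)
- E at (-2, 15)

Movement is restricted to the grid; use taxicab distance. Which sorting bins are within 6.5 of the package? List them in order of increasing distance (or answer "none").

Distances from (-8, 9):
A: |0| + |1| = 0 + 1 = 1
B: |8| + |6| = 8 + 6 = 14
C: |19| + |-7| = 19 + 7 = 26
D: |24| + |-13| = 24 + 13 = 37
E: |6| + |6| = 6 + 6 = 12
Threshold 6.5: A (1) is within range.

A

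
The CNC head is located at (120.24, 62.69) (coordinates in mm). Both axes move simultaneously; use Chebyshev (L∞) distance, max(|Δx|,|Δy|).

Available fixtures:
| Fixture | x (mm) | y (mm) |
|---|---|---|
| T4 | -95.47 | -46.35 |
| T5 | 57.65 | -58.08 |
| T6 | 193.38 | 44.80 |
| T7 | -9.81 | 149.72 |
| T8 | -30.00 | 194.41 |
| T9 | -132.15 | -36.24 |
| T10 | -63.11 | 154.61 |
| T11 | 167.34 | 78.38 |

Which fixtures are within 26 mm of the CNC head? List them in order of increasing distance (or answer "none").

none

Distances from (120.24, 62.69):
T4: max(|-215.71|, |-109.04|) = 215.71 mm
T5: max(|-62.59|, |-120.77|) = 120.77 mm
T6: max(|73.14|, |-17.89|) = 73.14 mm
T7: max(|-130.05|, |87.03|) = 130.05 mm
T8: max(|-150.24|, |131.72|) = 150.24 mm
T9: max(|-252.39|, |-98.93|) = 252.39 mm
T10: max(|-183.35|, |91.92|) = 183.35 mm
T11: max(|47.10|, |15.69|) = 47.10 mm
Threshold 26 mm: none within range.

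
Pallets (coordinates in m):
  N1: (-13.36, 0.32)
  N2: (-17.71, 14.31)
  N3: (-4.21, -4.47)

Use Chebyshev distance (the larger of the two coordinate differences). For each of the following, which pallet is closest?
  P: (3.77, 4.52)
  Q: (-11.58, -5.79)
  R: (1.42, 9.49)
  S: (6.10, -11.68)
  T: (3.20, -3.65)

P at (3.77, 4.52):
  N1: 17.13 m
  N2: 21.48 m
  N3: 8.99 m
  → nearest: N3 (8.99 m)
Q at (-11.58, -5.79):
  N1: 6.11 m
  N2: 20.10 m
  N3: 7.37 m
  → nearest: N1 (6.11 m)
R at (1.42, 9.49):
  N1: 14.78 m
  N2: 19.13 m
  N3: 13.96 m
  → nearest: N3 (13.96 m)
S at (6.10, -11.68):
  N1: 19.46 m
  N2: 25.99 m
  N3: 10.31 m
  → nearest: N3 (10.31 m)
T at (3.20, -3.65):
  N1: 16.56 m
  N2: 20.91 m
  N3: 7.41 m
  → nearest: N3 (7.41 m)

P→N3; Q→N1; R→N3; S→N3; T→N3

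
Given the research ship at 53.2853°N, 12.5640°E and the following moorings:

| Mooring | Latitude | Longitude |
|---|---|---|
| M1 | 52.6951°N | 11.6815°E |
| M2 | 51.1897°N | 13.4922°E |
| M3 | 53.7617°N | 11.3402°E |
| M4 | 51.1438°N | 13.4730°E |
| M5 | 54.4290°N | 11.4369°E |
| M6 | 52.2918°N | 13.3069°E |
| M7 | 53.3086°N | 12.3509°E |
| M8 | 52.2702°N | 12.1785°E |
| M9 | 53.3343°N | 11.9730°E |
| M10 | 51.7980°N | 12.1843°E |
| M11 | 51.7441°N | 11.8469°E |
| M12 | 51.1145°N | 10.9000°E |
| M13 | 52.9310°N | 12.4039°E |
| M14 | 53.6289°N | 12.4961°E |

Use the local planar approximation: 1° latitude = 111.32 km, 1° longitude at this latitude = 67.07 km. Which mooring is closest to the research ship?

Distances from 53.2853°N, 12.5640°E:
M1: 88.4308 km
M2: 241.4460 km
M3: 97.7223 km
M4: 246.0642 km
M5: 148.0678 km
M6: 121.3022 km
M7: 14.5261 km
M8: 115.9212 km
M9: 40.0119 km
M10: 167.5133 km
M11: 178.1804 km
M12: 266.1803 km
M13: 40.8763 km
M14: 38.5197 km
Minimum: M7 at 14.5261 km.

M7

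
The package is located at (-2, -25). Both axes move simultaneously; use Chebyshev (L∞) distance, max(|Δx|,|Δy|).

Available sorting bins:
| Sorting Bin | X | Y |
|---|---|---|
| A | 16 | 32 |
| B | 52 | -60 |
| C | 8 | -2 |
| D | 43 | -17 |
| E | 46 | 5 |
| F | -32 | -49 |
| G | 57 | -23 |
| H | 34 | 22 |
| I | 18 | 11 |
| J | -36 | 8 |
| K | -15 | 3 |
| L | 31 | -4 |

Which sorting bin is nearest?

C

Distances from (-2, -25):
A: max(|18|, |57|) = 57
B: max(|54|, |-35|) = 54
C: max(|10|, |23|) = 23
D: max(|45|, |8|) = 45
E: max(|48|, |30|) = 48
F: max(|-30|, |-24|) = 30
G: max(|59|, |2|) = 59
H: max(|36|, |47|) = 47
I: max(|20|, |36|) = 36
J: max(|-34|, |33|) = 34
K: max(|-13|, |28|) = 28
L: max(|33|, |21|) = 33
Minimum: C at 23.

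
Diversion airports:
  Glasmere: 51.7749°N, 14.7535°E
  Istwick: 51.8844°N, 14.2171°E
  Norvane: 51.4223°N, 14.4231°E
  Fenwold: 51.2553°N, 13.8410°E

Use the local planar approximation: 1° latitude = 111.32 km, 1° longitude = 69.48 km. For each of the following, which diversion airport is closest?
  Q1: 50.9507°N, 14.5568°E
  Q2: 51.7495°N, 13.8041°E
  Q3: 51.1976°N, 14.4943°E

Q1→Norvane; Q2→Istwick; Q3→Norvane

Q1 at 50.9507°N, 14.5568°E:
  Glasmere: √((0.8242·111.32)² + (0.1967·69.48)²) = √(8418.052224 + 186.779126) = 92.7622 km
  Istwick: √((0.9337·111.32)² + (-0.3397·69.48)²) = √(10803.416334 + 557.071209) = 106.5856 km
  Norvane: √((0.4716·111.32)² + (-0.1337·69.48)²) = √(2756.093762 + 86.294364) = 53.3141 km
  Fenwold: √((0.3046·111.32)² + (-0.7158·69.48)²) = √(1149.757347 + 2473.449271) = 60.1931 km
  → nearest: Norvane (53.3141 km)
Q2 at 51.7495°N, 13.8041°E:
  Glasmere: √((0.0254·111.32)² + (0.9494·69.48)²) = √(7.994915 + 4351.290458) = 66.0249 km
  Istwick: √((0.1349·111.32)² + (0.4130·69.48)²) = √(225.512331 + 823.416799) = 32.3872 km
  Norvane: √((-0.3272·111.32)² + (0.6190·69.48)²) = √(1326.700783 + 1849.698386) = 56.3596 km
  Fenwold: √((-0.4942·111.32)² + (0.0369·69.48)²) = √(3026.578046 + 6.573132) = 55.0741 km
  → nearest: Istwick (32.3872 km)
Q3 at 51.1976°N, 14.4943°E:
  Glasmere: √((0.5773·111.32)² + (0.2592·69.48)²) = √(4129.994852 + 324.331861) = 66.7407 km
  Istwick: √((0.6868·111.32)² + (-0.2772·69.48)²) = √(5845.302191 + 370.942053) = 78.8432 km
  Norvane: √((0.2247·111.32)² + (-0.0712·69.48)²) = √(625.680385 + 24.472572) = 25.4981 km
  Fenwold: √((0.0577·111.32)² + (-0.6533·69.48)²) = √(41.257036 + 2060.368663) = 45.8435 km
  → nearest: Norvane (25.4981 km)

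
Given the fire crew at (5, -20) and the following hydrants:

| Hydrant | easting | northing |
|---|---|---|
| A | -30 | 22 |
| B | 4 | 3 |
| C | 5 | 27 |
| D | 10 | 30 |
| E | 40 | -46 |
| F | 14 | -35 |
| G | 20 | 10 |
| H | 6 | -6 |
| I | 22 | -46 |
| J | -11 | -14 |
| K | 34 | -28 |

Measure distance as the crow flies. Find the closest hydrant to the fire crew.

H

Distances from (5, -20):
A: √((-35)² + (42)²) = √(1225.000 + 1764.000) = 54.7
B: √((-1)² + (23)²) = √(1.000 + 529.000) = 23.0
C: √((0)² + (47)²) = √(0.000 + 2209.000) = 47.0
D: √((5)² + (50)²) = √(25.000 + 2500.000) = 50.2
E: √((35)² + (-26)²) = √(1225.000 + 676.000) = 43.6
F: √((9)² + (-15)²) = √(81.000 + 225.000) = 17.5
G: √((15)² + (30)²) = √(225.000 + 900.000) = 33.5
H: √((1)² + (14)²) = √(1.000 + 196.000) = 14.0
I: √((17)² + (-26)²) = √(289.000 + 676.000) = 31.1
J: √((-16)² + (6)²) = √(256.000 + 36.000) = 17.1
K: √((29)² + (-8)²) = √(841.000 + 64.000) = 30.1
Minimum: H at 14.0.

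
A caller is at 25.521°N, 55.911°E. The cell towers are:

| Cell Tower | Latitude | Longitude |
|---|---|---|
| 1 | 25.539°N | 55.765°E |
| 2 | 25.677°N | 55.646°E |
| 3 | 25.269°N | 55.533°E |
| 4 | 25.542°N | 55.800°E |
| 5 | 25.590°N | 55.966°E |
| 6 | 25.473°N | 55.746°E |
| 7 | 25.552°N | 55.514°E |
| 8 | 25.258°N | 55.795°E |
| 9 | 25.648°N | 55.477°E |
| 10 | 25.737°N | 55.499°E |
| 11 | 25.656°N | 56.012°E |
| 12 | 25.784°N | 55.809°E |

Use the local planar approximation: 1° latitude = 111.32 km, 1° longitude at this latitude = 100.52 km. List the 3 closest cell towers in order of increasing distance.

Distances from 25.521°N, 55.911°E:
1: 14.812 km
2: 31.799 km
3: 47.230 km
4: 11.400 km
5: 9.464 km
6: 17.425 km
7: 40.055 km
8: 31.514 km
9: 45.859 km
10: 47.888 km
11: 18.136 km
12: 31.021 km
Sorted: 5 (9.464 km) < 4 (11.400 km) < 1 (14.812 km) < 6 (17.425 km) < 11 (18.136 km) < …

5, 4, 1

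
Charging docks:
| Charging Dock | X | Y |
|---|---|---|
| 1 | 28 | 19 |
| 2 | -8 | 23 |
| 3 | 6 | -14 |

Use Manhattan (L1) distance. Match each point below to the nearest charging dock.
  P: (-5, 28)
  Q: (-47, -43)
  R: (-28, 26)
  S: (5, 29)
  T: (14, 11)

P→2; Q→3; R→2; S→2; T→1

P at (-5, 28):
  1: |33| + |-9| = 33 + 9 = 42
  2: |-3| + |-5| = 3 + 5 = 8
  3: |11| + |-42| = 11 + 42 = 53
  → nearest: 2 (8)
Q at (-47, -43):
  1: |75| + |62| = 75 + 62 = 137
  2: |39| + |66| = 39 + 66 = 105
  3: |53| + |29| = 53 + 29 = 82
  → nearest: 3 (82)
R at (-28, 26):
  1: |56| + |-7| = 56 + 7 = 63
  2: |20| + |-3| = 20 + 3 = 23
  3: |34| + |-40| = 34 + 40 = 74
  → nearest: 2 (23)
S at (5, 29):
  1: |23| + |-10| = 23 + 10 = 33
  2: |-13| + |-6| = 13 + 6 = 19
  3: |1| + |-43| = 1 + 43 = 44
  → nearest: 2 (19)
T at (14, 11):
  1: |14| + |8| = 14 + 8 = 22
  2: |-22| + |12| = 22 + 12 = 34
  3: |-8| + |-25| = 8 + 25 = 33
  → nearest: 1 (22)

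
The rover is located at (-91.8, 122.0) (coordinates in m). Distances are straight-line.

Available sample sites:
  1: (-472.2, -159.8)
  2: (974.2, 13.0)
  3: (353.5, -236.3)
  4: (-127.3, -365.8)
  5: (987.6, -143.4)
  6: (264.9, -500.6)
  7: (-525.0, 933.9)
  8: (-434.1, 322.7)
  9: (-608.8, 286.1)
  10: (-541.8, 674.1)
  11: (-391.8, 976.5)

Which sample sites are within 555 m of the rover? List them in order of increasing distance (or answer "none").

Distances from (-91.8, 122.0):
1: 473.4 m
2: 1071.6 m
3: 571.6 m
4: 489.1 m
5: 1111.5 m
6: 717.5 m
7: 920.2 m
8: 396.8 m
9: 542.4 m
10: 712.3 m
11: 905.6 m
Threshold 555 m: 8 (396.8 m), 1 (473.4 m), 4 (489.1 m), 9 (542.4 m) are within range.

8, 1, 4, 9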